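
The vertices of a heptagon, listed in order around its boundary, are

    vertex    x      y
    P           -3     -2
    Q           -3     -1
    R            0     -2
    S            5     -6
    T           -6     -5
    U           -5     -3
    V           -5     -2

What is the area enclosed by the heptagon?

Apply Gauss's area formula: 2A = Σ (x_i·y_{i+1} − x_{i+1}·y_i), indices taken mod 7.
Σ = (-3) + (6) + (10) + (-61) + (-7) + (-5) + (4) = -56
Area = |Σ|/2 = 28.

28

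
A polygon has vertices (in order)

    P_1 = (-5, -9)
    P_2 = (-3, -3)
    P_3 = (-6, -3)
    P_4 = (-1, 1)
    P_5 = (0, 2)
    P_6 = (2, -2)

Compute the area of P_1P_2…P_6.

Apply the shoelace (surveyor's) formula: 2A = Σ (x_i·y_{i+1} − x_{i+1}·y_i), indices taken mod 6.
P_1→P_2: (-5)(-3) − (-3)(-9) = -12
P_2→P_3: (-3)(-3) − (-6)(-3) = -9
P_3→P_4: (-6)(1) − (-1)(-3) = -9
P_4→P_5: (-1)(2) − (0)(1) = -2
P_5→P_6: (0)(-2) − (2)(2) = -4
P_6→P_1: (2)(-9) − (-5)(-2) = -28
Σ = -64
Area = |Σ|/2 = 32.

32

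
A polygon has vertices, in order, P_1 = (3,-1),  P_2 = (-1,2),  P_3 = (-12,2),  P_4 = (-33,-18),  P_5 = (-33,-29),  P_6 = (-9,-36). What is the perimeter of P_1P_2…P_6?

118

|P_1P_2| = √((-4)² + (3)²) = √25 = 5
|P_2P_3| = √((-11)² + (0)²) = √121 = 11
|P_3P_4| = √((-21)² + (-20)²) = √841 = 29
|P_4P_5| = √((0)² + (-11)²) = √121 = 11
|P_5P_6| = √((24)² + (-7)²) = √625 = 25
|P_6P_1| = √((12)² + (35)²) = √1369 = 37
Perimeter = 5 + 11 + 29 + 11 + 25 + 37 = 118.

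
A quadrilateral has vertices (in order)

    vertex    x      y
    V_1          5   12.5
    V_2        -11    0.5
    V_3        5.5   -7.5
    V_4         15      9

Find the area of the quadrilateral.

Σ = (140) + (79.75) + (162) + (142.5) = 524.25
Area = |Σ|/2 = 262.125.

262.125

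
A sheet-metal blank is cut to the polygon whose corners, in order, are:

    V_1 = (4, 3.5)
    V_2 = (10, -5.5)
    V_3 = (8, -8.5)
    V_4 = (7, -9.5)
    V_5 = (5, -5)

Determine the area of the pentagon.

Apply Gauss's area formula: 2A = Σ (x_i·y_{i+1} − x_{i+1}·y_i), indices taken mod 5.
V_1→V_2: (4)(-5.5) − (10)(3.5) = -57
V_2→V_3: (10)(-8.5) − (8)(-5.5) = -41
V_3→V_4: (8)(-9.5) − (7)(-8.5) = -16.5
V_4→V_5: (7)(-5) − (5)(-9.5) = 12.5
V_5→V_1: (5)(3.5) − (4)(-5) = 37.5
Σ = -64.5
Area = |Σ|/2 = 32.25.

32.25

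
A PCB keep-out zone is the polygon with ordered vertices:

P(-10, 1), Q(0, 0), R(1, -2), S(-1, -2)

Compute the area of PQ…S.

Cross-terms: 0, 0, -4, -21  ⇒  Σ = -25
Area = |Σ|/2 = 12.5.

12.5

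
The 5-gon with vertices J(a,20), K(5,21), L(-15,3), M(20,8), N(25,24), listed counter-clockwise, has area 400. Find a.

The doubled signed area Σ (x_i y_{i+1} − x_{i+1} y_i) is linear in a.
With a=0 it equals 830; the coefficient of a is -3 (from the two edges through J).
So -3·a + 830 = 2·400 = 800 ⇒ a = 10.

10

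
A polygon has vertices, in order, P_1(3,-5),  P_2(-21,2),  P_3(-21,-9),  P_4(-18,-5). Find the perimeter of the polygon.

|P_1P_2| = √((-24)² + (7)²) = √625 = 25
|P_2P_3| = √((0)² + (-11)²) = √121 = 11
|P_3P_4| = √((3)² + (4)²) = √25 = 5
|P_4P_1| = √((21)² + (0)²) = √441 = 21
Perimeter = 25 + 11 + 5 + 21 = 62.

62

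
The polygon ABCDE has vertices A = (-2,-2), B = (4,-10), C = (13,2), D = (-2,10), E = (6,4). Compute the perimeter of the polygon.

62

|AB| = √((6)² + (-8)²) = √100 = 10
|BC| = √((9)² + (12)²) = √225 = 15
|CD| = √((-15)² + (8)²) = √289 = 17
|DE| = √((8)² + (-6)²) = √100 = 10
|EA| = √((-8)² + (-6)²) = √100 = 10
Perimeter = 10 + 15 + 17 + 10 + 10 = 62.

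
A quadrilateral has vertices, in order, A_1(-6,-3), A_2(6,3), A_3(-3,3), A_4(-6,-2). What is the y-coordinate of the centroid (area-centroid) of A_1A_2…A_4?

52/57

Apply the shoelace formula. First the cross-terms c_i = x_i·y_{i+1} − x_{i+1}·y_i:
  0, 27, 24, 6  ⇒  2A = 57, A = 28.5.
Then Σ (y_i + y_{i+1})·c_i = 156, so ȳ = 156 / (6·28.5) = 52/57.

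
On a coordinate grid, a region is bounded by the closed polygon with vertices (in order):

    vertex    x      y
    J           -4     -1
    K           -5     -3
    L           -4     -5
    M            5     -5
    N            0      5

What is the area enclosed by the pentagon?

Apply the surveyor's formula: 2A = Σ (x_i·y_{i+1} − x_{i+1}·y_i), indices taken mod 5.
J→K: (-4)(-3) − (-5)(-1) = 7
K→L: (-5)(-5) − (-4)(-3) = 13
L→M: (-4)(-5) − (5)(-5) = 45
M→N: (5)(5) − (0)(-5) = 25
N→J: (0)(-1) − (-4)(5) = 20
Σ = 110
Area = |Σ|/2 = 55.

55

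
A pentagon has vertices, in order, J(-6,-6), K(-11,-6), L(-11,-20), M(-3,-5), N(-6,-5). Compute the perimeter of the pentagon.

40

|JK| = √((-5)² + (0)²) = √25 = 5
|KL| = √((0)² + (-14)²) = √196 = 14
|LM| = √((8)² + (15)²) = √289 = 17
|MN| = √((-3)² + (0)²) = √9 = 3
|NJ| = √((0)² + (-1)²) = √1 = 1
Perimeter = 5 + 14 + 17 + 3 + 1 = 40.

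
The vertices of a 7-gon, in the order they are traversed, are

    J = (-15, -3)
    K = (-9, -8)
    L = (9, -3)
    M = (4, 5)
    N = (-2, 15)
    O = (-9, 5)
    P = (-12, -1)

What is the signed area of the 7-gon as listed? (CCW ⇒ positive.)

267

Σ = (93) + (99) + (57) + (70) + (125) + (69) + (21) = 534
Signed area = Σ/2 = 267 (positive ⇒ counter-clockwise traversal).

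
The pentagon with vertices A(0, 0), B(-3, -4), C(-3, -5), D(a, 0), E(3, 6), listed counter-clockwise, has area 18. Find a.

3

The doubled signed area Σ (x_i y_{i+1} − x_{i+1} y_i) is linear in a.
With a=0 it equals 3; the coefficient of a is 11 (from the two edges through D).
So 11·a + 3 = 2·18 = 36 ⇒ a = 3.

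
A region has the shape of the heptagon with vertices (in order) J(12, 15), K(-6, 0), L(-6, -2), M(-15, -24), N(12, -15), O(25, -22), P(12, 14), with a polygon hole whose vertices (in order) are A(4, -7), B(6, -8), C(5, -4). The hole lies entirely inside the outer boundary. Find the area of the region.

729.5

Outer boundary:
Apply the shoelace formula: 2A = Σ (x_i·y_{i+1} − x_{i+1}·y_i), indices taken mod 7.
J→K: (12)(0) − (-6)(15) = 90
K→L: (-6)(-2) − (-6)(0) = 12
L→M: (-6)(-24) − (-15)(-2) = 114
M→N: (-15)(-15) − (12)(-24) = 513
N→O: (12)(-22) − (25)(-15) = 111
O→P: (25)(14) − (12)(-22) = 614
P→J: (12)(15) − (12)(14) = 12
Σ = 1466
Area = |Σ|/2 = 733.
Hole:
Apply the surveyor's formula: 2A = Σ (x_i·y_{i+1} − x_{i+1}·y_i), indices taken mod 3.
Σ = (10) + (16) + (-19) = 7
Area = |Σ|/2 = 3.5.
Net area = 733 − 3.5 = 729.5.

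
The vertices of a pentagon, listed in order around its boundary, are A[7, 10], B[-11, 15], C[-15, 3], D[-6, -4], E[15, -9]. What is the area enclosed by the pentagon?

406

Apply Gauss's area formula: 2A = Σ (x_i·y_{i+1} − x_{i+1}·y_i), indices taken mod 5.
Cross-terms: 215, 192, 78, 114, 213  ⇒  Σ = 812
Area = |Σ|/2 = 406.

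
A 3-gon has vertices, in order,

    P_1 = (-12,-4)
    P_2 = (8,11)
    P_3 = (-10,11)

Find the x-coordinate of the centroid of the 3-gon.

Apply the shoelace (surveyor's) formula. First the cross-terms c_i = x_i·y_{i+1} − x_{i+1}·y_i:
  -100, 198, 172  ⇒  2A = 270, A = 135.
Then Σ (x_i + x_{i+1})·c_i = -3780, so x̄ = -3780 / (6·135) = -14/3.

-14/3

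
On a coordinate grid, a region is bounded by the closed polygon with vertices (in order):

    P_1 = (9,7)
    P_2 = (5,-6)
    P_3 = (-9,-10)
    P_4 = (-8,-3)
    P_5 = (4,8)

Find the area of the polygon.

Σ = (-89) + (-104) + (-53) + (-52) + (-44) = -342
Area = |Σ|/2 = 171.

171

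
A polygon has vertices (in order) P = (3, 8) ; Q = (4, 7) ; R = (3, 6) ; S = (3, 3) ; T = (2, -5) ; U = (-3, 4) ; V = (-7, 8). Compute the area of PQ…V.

60.5

Σ = (-11) + (3) + (-9) + (-21) + (-7) + (4) + (-80) = -121
Area = |Σ|/2 = 60.5.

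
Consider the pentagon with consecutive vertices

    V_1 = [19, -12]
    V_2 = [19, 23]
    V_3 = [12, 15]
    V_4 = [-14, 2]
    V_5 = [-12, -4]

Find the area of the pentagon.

604

V_1→V_2: (19)(23) − (19)(-12) = 665
V_2→V_3: (19)(15) − (12)(23) = 9
V_3→V_4: (12)(2) − (-14)(15) = 234
V_4→V_5: (-14)(-4) − (-12)(2) = 80
V_5→V_1: (-12)(-12) − (19)(-4) = 220
Σ = 1208
Area = |Σ|/2 = 604.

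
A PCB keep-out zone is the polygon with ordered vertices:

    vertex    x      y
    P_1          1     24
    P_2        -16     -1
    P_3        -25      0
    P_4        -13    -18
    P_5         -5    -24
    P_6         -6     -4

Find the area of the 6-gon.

383

Apply Gauss's area formula: 2A = Σ (x_i·y_{i+1} − x_{i+1}·y_i), indices taken mod 6.
Σ = (383) + (-25) + (450) + (222) + (-124) + (-140) = 766
Area = |Σ|/2 = 383.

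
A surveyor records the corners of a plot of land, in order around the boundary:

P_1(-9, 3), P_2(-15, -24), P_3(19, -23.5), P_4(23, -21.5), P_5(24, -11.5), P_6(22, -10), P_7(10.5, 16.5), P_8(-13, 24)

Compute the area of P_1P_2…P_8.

1288.75

Σ = (261) + (808.5) + (132) + (251.5) + (13) + (468) + (466.5) + (177) = 2577.5
Area = |Σ|/2 = 1288.75.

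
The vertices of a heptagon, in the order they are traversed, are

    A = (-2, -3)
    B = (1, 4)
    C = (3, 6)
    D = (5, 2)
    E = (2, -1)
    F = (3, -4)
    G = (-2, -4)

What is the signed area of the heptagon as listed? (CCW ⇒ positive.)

Apply Gauss's area formula: 2A = Σ (x_i·y_{i+1} − x_{i+1}·y_i), indices taken mod 7.
A→B: (-2)(4) − (1)(-3) = -5
B→C: (1)(6) − (3)(4) = -6
C→D: (3)(2) − (5)(6) = -24
D→E: (5)(-1) − (2)(2) = -9
E→F: (2)(-4) − (3)(-1) = -5
F→G: (3)(-4) − (-2)(-4) = -20
G→A: (-2)(-3) − (-2)(-4) = -2
Σ = -71
Signed area = Σ/2 = -35.5 (negative ⇒ clockwise traversal).

-35.5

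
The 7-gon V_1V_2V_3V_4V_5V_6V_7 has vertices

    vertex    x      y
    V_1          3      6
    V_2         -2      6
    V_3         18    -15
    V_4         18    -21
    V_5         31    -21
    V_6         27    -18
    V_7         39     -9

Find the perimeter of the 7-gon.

112

|V_1V_2| = √((-5)² + (0)²) = √25 = 5
|V_2V_3| = √((20)² + (-21)²) = √841 = 29
|V_3V_4| = √((0)² + (-6)²) = √36 = 6
|V_4V_5| = √((13)² + (0)²) = √169 = 13
|V_5V_6| = √((-4)² + (3)²) = √25 = 5
|V_6V_7| = √((12)² + (9)²) = √225 = 15
|V_7V_1| = √((-36)² + (15)²) = √1521 = 39
Perimeter = 5 + 29 + 6 + 13 + 5 + 15 + 39 = 112.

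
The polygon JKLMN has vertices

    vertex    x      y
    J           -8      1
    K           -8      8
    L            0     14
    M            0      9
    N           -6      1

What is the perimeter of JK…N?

34

|JK| = √((0)² + (7)²) = √49 = 7
|KL| = √((8)² + (6)²) = √100 = 10
|LM| = √((0)² + (-5)²) = √25 = 5
|MN| = √((-6)² + (-8)²) = √100 = 10
|NJ| = √((-2)² + (0)²) = √4 = 2
Perimeter = 7 + 10 + 5 + 10 + 2 = 34.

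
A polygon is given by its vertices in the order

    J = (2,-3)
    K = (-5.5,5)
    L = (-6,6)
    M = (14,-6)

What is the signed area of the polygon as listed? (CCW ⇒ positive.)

-43.75

Apply the shoelace formula: 2A = Σ (x_i·y_{i+1} − x_{i+1}·y_i), indices taken mod 4.
Cross-terms: -6.5, -3, -48, -30  ⇒  Σ = -87.5
Signed area = Σ/2 = -43.75 (negative ⇒ clockwise traversal).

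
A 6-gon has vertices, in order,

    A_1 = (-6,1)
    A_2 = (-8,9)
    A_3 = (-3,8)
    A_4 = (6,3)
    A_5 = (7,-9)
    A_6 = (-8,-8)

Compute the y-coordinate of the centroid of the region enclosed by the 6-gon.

-62/57

Apply the surveyor's formula. First the cross-terms c_i = x_i·y_{i+1} − x_{i+1}·y_i:
  -46, -37, -57, -75, -128, -56  ⇒  2A = -399, A = -199.5.
Then Σ (y_i + y_{i+1})·c_i = 1302, so ȳ = 1302 / (6·(-199.5)) = -62/57.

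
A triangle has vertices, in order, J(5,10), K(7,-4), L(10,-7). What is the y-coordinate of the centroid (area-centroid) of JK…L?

-1/3

Apply the surveyor's formula. First the cross-terms c_i = x_i·y_{i+1} − x_{i+1}·y_i:
  -90, -9, 135  ⇒  2A = 36, A = 18.
Then Σ (y_i + y_{i+1})·c_i = -36, so ȳ = -36 / (6·18) = -1/3.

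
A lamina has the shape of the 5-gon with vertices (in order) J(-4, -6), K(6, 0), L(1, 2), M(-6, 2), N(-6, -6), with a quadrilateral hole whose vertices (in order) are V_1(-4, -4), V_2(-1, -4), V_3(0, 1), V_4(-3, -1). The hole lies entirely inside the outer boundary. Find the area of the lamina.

50

Outer boundary:
Σ = (36) + (12) + (14) + (48) + (12) = 122
Area = |Σ|/2 = 61.
Hole:
Apply Gauss's area formula: 2A = Σ (x_i·y_{i+1} − x_{i+1}·y_i), indices taken mod 4.
Σ = (12) + (-1) + (3) + (8) = 22
Area = |Σ|/2 = 11.
Net area = 61 − 11 = 50.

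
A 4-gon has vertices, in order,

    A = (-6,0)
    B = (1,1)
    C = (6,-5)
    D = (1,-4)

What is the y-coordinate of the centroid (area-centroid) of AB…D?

Apply the shoelace formula. First the cross-terms c_i = x_i·y_{i+1} − x_{i+1}·y_i:
  -6, -11, -19, -24  ⇒  2A = -60, A = -30.
Then Σ (y_i + y_{i+1})·c_i = 305, so ȳ = 305 / (6·(-30)) = -61/36.

-61/36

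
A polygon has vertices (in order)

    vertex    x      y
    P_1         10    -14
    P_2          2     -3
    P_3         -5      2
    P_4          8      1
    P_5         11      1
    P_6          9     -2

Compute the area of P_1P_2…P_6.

Cross-terms: -2, -11, -21, -3, -31, -106  ⇒  Σ = -174
Area = |Σ|/2 = 87.

87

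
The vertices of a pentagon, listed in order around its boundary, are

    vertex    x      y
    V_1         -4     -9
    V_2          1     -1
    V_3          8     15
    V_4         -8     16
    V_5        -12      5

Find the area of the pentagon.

Apply the shoelace (surveyor's) formula: 2A = Σ (x_i·y_{i+1} − x_{i+1}·y_i), indices taken mod 5.
Σ = (13) + (23) + (248) + (152) + (128) = 564
Area = |Σ|/2 = 282.

282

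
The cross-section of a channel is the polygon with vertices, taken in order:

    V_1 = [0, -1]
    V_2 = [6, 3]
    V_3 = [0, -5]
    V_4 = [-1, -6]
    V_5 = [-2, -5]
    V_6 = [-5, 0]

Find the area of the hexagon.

Apply the shoelace (surveyor's) formula: 2A = Σ (x_i·y_{i+1} − x_{i+1}·y_i), indices taken mod 6.
V_1→V_2: (0)(3) − (6)(-1) = 6
V_2→V_3: (6)(-5) − (0)(3) = -30
V_3→V_4: (0)(-6) − (-1)(-5) = -5
V_4→V_5: (-1)(-5) − (-2)(-6) = -7
V_5→V_6: (-2)(0) − (-5)(-5) = -25
V_6→V_1: (-5)(-1) − (0)(0) = 5
Σ = -56
Area = |Σ|/2 = 28.

28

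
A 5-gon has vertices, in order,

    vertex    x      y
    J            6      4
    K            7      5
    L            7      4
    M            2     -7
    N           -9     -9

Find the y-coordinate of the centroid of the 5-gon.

-3.552

Apply the surveyor's formula. First the cross-terms c_i = x_i·y_{i+1} − x_{i+1}·y_i:
  2, -7, -57, -81, 18  ⇒  2A = -125, A = -62.5.
Then Σ (y_i + y_{i+1})·c_i = 1332, so ȳ = 1332 / (6·(-62.5)) = -3.552.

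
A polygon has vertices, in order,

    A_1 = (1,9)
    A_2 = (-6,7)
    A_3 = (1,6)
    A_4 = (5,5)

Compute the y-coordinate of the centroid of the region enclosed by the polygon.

Apply the shoelace formula. First the cross-terms c_i = x_i·y_{i+1} − x_{i+1}·y_i:
  61, -43, -25, 40  ⇒  2A = 33, A = 16.5.
Then Σ (y_i + y_{i+1})·c_i = 702, so ȳ = 702 / (6·16.5) = 78/11.

78/11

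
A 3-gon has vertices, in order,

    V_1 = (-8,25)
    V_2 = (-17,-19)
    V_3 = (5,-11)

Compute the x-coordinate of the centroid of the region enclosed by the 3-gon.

-20/3

Apply the shoelace formula. First the cross-terms c_i = x_i·y_{i+1} − x_{i+1}·y_i:
  577, 282, 37  ⇒  2A = 896, A = 448.
Then Σ (x_i + x_{i+1})·c_i = -17920, so x̄ = -17920 / (6·448) = -20/3.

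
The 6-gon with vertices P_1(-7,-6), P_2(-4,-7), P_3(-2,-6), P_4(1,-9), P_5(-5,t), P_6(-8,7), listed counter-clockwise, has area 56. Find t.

The doubled signed area Σ (x_i y_{i+1} − x_{i+1} y_i) is linear in t.
With t=0 it equals 76; the coefficient of t is 9 (from the two edges through P_5).
So 9·t + 76 = 2·56 = 112 ⇒ t = 4.

4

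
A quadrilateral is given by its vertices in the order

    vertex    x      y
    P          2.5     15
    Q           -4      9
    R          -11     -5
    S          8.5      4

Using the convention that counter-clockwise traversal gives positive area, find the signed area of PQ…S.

158.75

Σ = (82.5) + (119) + (-1.5) + (117.5) = 317.5
Signed area = Σ/2 = 158.75 (positive ⇒ counter-clockwise traversal).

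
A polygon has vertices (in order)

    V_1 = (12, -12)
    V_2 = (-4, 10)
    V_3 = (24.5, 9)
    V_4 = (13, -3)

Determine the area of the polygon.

259.75

Σ = (72) + (-281) + (-190.5) + (-120) = -519.5
Area = |Σ|/2 = 259.75.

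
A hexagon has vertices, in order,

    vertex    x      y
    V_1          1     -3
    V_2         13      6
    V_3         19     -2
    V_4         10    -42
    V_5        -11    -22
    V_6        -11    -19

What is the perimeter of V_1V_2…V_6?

118

|V_1V_2| = √((12)² + (9)²) = √225 = 15
|V_2V_3| = √((6)² + (-8)²) = √100 = 10
|V_3V_4| = √((-9)² + (-40)²) = √1681 = 41
|V_4V_5| = √((-21)² + (20)²) = √841 = 29
|V_5V_6| = √((0)² + (3)²) = √9 = 3
|V_6V_1| = √((12)² + (16)²) = √400 = 20
Perimeter = 15 + 10 + 41 + 29 + 3 + 20 = 118.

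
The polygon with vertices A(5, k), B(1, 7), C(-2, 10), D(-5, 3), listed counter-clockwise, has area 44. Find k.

The doubled signed area Σ (x_i y_{i+1} − x_{i+1} y_i) is linear in k.
With k=0 it equals 88; the coefficient of k is -6 (from the two edges through A).
So -6·k + 88 = 2·44 = 88 ⇒ k = 0.

0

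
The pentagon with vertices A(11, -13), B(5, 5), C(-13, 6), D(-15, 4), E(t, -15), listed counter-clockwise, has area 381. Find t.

Write out the shoelace sum; only the two edges meeting at E involve t:
2·Area = [((-15)·(-15) − t·4) + (t·(-13) − 11·(-15))] + 253
       = -17·t + 643 = 762
⇒ t = -7.

-7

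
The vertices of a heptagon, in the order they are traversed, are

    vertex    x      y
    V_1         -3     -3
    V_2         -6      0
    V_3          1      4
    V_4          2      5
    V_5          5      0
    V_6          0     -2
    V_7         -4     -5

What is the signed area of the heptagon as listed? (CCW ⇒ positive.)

-45.5

Apply the surveyor's formula: 2A = Σ (x_i·y_{i+1} − x_{i+1}·y_i), indices taken mod 7.
Cross-terms: -18, -24, -3, -25, -10, -8, -3  ⇒  Σ = -91
Signed area = Σ/2 = -45.5 (negative ⇒ clockwise traversal).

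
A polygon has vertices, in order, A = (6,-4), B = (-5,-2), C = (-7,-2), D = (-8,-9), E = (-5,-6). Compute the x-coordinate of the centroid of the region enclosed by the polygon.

Apply Gauss's area formula. First the cross-terms c_i = x_i·y_{i+1} − x_{i+1}·y_i:
  -32, -4, 47, 3, 56  ⇒  2A = 70, A = 35.
Then Σ (x_i + x_{i+1})·c_i = -672, so x̄ = -672 / (6·35) = -3.2.

-3.2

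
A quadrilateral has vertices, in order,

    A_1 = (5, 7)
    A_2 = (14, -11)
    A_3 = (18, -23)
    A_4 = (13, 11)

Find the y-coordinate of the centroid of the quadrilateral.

-61/96

Apply the shoelace formula. First the cross-terms c_i = x_i·y_{i+1} − x_{i+1}·y_i:
  -153, -124, 497, 36  ⇒  2A = 256, A = 128.
Then Σ (y_i + y_{i+1})·c_i = -488, so ȳ = -488 / (6·128) = -61/96.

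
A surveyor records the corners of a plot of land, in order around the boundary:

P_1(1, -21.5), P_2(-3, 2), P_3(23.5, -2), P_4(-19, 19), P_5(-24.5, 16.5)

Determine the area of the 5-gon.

Apply Gauss's area formula: 2A = Σ (x_i·y_{i+1} − x_{i+1}·y_i), indices taken mod 5.
Σ = (-62.5) + (-41) + (408.5) + (152) + (510.25) = 967.25
Area = |Σ|/2 = 483.625.

483.625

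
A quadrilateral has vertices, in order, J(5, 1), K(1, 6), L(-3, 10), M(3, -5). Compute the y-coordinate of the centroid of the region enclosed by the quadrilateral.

Apply Gauss's area formula. First the cross-terms c_i = x_i·y_{i+1} − x_{i+1}·y_i:
  29, 28, -15, 28  ⇒  2A = 70, A = 35.
Then Σ (y_i + y_{i+1})·c_i = 464, so ȳ = 464 / (6·35) = 232/105.

232/105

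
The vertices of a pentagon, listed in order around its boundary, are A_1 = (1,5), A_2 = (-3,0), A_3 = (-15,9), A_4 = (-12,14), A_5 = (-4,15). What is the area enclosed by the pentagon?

Σ = (15) + (-27) + (-102) + (-124) + (-35) = -273
Area = |Σ|/2 = 136.5.

136.5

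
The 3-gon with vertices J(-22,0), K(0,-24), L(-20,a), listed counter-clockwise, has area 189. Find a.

15

The doubled signed area Σ (x_i y_{i+1} − x_{i+1} y_i) is linear in a.
With a=0 it equals 48; the coefficient of a is 22 (from the two edges through L).
So 22·a + 48 = 2·189 = 378 ⇒ a = 15.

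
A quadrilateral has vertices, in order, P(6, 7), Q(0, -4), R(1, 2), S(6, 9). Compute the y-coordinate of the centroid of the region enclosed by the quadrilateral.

Apply the shoelace formula. First the cross-terms c_i = x_i·y_{i+1} − x_{i+1}·y_i:
  -24, 4, -3, -12  ⇒  2A = -35, A = -17.5.
Then Σ (y_i + y_{i+1})·c_i = -305, so ȳ = -305 / (6·(-17.5)) = 61/21.

61/21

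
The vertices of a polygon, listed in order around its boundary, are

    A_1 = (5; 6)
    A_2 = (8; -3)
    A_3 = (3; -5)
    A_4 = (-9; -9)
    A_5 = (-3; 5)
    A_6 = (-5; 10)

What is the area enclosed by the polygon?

Apply the shoelace formula: 2A = Σ (x_i·y_{i+1} − x_{i+1}·y_i), indices taken mod 6.
Cross-terms: -63, -31, -72, -72, -5, -80  ⇒  Σ = -323
Area = |Σ|/2 = 161.5.

161.5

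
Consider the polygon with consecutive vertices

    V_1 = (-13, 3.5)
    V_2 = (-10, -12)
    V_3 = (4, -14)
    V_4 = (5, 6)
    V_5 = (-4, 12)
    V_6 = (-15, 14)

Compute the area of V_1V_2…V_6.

Apply the shoelace (surveyor's) formula: 2A = Σ (x_i·y_{i+1} − x_{i+1}·y_i), indices taken mod 6.
Σ = (191) + (188) + (94) + (84) + (124) + (129.5) = 810.5
Area = |Σ|/2 = 405.25.

405.25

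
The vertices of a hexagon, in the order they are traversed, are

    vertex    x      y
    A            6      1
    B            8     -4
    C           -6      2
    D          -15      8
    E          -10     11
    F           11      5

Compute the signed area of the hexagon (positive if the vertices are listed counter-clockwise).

-166.5

Σ = (-32) + (-8) + (-18) + (-85) + (-171) + (-19) = -333
Signed area = Σ/2 = -166.5 (negative ⇒ clockwise traversal).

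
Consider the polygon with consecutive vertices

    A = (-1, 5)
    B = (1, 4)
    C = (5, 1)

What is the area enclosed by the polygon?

1

Apply the shoelace formula: 2A = Σ (x_i·y_{i+1} − x_{i+1}·y_i), indices taken mod 3.
Σ = (-9) + (-19) + (26) = -2
Area = |Σ|/2 = 1.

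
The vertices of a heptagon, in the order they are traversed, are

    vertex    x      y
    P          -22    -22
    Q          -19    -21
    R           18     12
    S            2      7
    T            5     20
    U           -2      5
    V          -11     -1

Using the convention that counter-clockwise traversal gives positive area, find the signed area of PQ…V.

Apply Gauss's area formula: 2A = Σ (x_i·y_{i+1} − x_{i+1}·y_i), indices taken mod 7.
Cross-terms: 44, 150, 102, 5, 65, 57, 220  ⇒  Σ = 643
Signed area = Σ/2 = 321.5 (positive ⇒ counter-clockwise traversal).

321.5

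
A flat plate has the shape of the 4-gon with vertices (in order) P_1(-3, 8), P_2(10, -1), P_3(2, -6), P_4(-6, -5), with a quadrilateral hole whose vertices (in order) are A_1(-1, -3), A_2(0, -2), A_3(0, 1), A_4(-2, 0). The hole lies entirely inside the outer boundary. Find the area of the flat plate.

Outer boundary:
Apply the surveyor's formula: 2A = Σ (x_i·y_{i+1} − x_{i+1}·y_i), indices taken mod 4.
Cross-terms: -77, -58, -46, -63  ⇒  Σ = -244
Area = |Σ|/2 = 122.
Hole:
Apply Gauss's area formula: 2A = Σ (x_i·y_{i+1} − x_{i+1}·y_i), indices taken mod 4.
Σ = (2) + (0) + (2) + (6) = 10
Area = |Σ|/2 = 5.
Net area = 122 − 5 = 117.

117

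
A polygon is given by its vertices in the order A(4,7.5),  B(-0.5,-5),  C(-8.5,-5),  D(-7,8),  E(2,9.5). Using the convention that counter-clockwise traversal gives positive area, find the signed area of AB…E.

-132.375

Apply Gauss's area formula: 2A = Σ (x_i·y_{i+1} − x_{i+1}·y_i), indices taken mod 5.
Cross-terms: -16.25, -40, -103, -82.5, -23  ⇒  Σ = -264.75
Signed area = Σ/2 = -132.375 (negative ⇒ clockwise traversal).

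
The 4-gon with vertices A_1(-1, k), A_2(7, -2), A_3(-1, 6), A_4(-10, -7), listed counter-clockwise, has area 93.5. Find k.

-5

The doubled signed area Σ (x_i y_{i+1} − x_{i+1} y_i) is linear in k.
With k=0 it equals 102; the coefficient of k is -17 (from the two edges through A_1).
So -17·k + 102 = 2·93.5 = 187 ⇒ k = -5.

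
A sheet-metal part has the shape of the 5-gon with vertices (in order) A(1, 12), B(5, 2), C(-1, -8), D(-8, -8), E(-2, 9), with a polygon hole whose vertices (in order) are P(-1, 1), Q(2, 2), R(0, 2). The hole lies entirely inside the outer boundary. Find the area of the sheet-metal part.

135.5

Outer boundary:
Σ = (-58) + (-38) + (-56) + (-88) + (-33) = -273
Area = |Σ|/2 = 136.5.
Hole:
Apply the shoelace formula: 2A = Σ (x_i·y_{i+1} − x_{i+1}·y_i), indices taken mod 3.
Σ = (-4) + (4) + (2) = 2
Area = |Σ|/2 = 1.
Net area = 136.5 − 1 = 135.5.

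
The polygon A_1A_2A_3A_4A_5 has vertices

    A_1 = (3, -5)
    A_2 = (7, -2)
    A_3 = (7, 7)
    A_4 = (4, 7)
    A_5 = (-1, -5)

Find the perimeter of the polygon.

|A_1A_2| = √((4)² + (3)²) = √25 = 5
|A_2A_3| = √((0)² + (9)²) = √81 = 9
|A_3A_4| = √((-3)² + (0)²) = √9 = 3
|A_4A_5| = √((-5)² + (-12)²) = √169 = 13
|A_5A_1| = √((4)² + (0)²) = √16 = 4
Perimeter = 5 + 9 + 3 + 13 + 4 = 34.

34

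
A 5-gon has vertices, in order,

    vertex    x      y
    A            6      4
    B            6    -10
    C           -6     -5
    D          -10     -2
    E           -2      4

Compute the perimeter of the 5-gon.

50

|AB| = √((0)² + (-14)²) = √196 = 14
|BC| = √((-12)² + (5)²) = √169 = 13
|CD| = √((-4)² + (3)²) = √25 = 5
|DE| = √((8)² + (6)²) = √100 = 10
|EA| = √((8)² + (0)²) = √64 = 8
Perimeter = 14 + 13 + 5 + 10 + 8 = 50.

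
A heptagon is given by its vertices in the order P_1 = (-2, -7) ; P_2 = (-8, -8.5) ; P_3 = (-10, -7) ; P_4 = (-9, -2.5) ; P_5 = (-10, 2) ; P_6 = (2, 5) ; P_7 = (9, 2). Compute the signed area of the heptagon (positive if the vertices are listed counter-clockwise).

-151.5

Σ = (-39) + (-29) + (-38) + (-43) + (-54) + (-41) + (-59) = -303
Signed area = Σ/2 = -151.5 (negative ⇒ clockwise traversal).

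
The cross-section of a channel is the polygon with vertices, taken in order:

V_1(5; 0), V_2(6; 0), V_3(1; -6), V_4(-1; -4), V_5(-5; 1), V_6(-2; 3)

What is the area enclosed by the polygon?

47.5

Apply Gauss's area formula: 2A = Σ (x_i·y_{i+1} − x_{i+1}·y_i), indices taken mod 6.
V_1→V_2: (5)(0) − (6)(0) = 0
V_2→V_3: (6)(-6) − (1)(0) = -36
V_3→V_4: (1)(-4) − (-1)(-6) = -10
V_4→V_5: (-1)(1) − (-5)(-4) = -21
V_5→V_6: (-5)(3) − (-2)(1) = -13
V_6→V_1: (-2)(0) − (5)(3) = -15
Σ = -95
Area = |Σ|/2 = 47.5.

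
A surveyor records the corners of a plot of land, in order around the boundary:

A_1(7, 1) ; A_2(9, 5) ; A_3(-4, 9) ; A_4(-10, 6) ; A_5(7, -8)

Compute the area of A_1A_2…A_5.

Apply Gauss's area formula: 2A = Σ (x_i·y_{i+1} − x_{i+1}·y_i), indices taken mod 5.
Σ = (26) + (101) + (66) + (38) + (63) = 294
Area = |Σ|/2 = 147.

147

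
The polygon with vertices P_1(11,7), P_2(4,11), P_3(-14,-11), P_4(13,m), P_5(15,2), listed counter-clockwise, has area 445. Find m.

-15

Write out the shoelace sum; only the two edges meeting at P_4 involve m:
2·Area = [((-14)·m − 13·(-11)) + (13·2 − 15·m)] + 286
       = -29·m + 455 = 890
⇒ m = -15.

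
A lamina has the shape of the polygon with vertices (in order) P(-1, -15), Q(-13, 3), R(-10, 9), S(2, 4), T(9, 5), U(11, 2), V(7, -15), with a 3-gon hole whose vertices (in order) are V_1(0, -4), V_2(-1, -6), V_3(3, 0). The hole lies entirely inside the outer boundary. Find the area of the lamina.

Outer boundary:
Apply Gauss's area formula: 2A = Σ (x_i·y_{i+1} − x_{i+1}·y_i), indices taken mod 7.
Σ = (-198) + (-87) + (-58) + (-26) + (-37) + (-179) + (-120) = -705
Area = |Σ|/2 = 352.5.
Hole:
Apply Gauss's area formula: 2A = Σ (x_i·y_{i+1} − x_{i+1}·y_i), indices taken mod 3.
Cross-terms: -4, 18, -12  ⇒  Σ = 2
Area = |Σ|/2 = 1.
Net area = 352.5 − 1 = 351.5.

351.5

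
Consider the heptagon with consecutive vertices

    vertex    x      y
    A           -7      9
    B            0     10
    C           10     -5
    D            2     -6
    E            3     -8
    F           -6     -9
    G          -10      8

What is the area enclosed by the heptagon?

A→B: (-7)(10) − (0)(9) = -70
B→C: (0)(-5) − (10)(10) = -100
C→D: (10)(-6) − (2)(-5) = -50
D→E: (2)(-8) − (3)(-6) = 2
E→F: (3)(-9) − (-6)(-8) = -75
F→G: (-6)(8) − (-10)(-9) = -138
G→A: (-10)(9) − (-7)(8) = -34
Σ = -465
Area = |Σ|/2 = 232.5.

232.5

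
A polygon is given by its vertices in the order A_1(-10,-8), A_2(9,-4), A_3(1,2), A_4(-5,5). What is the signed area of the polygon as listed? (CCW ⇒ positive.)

119.5

Σ = (112) + (22) + (15) + (90) = 239
Signed area = Σ/2 = 119.5 (positive ⇒ counter-clockwise traversal).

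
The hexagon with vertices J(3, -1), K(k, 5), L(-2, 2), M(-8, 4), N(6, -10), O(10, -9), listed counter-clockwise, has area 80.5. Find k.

The doubled signed area Σ (x_i y_{i+1} − x_{i+1} y_i) is linear in k.
With k=0 it equals 152; the coefficient of k is 3 (from the two edges through K).
So 3·k + 152 = 2·80.5 = 161 ⇒ k = 3.

3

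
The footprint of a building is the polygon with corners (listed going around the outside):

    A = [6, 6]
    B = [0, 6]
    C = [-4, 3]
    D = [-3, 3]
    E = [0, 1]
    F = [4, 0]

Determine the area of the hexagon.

Σ = (36) + (24) + (-3) + (-3) + (-4) + (24) = 74
Area = |Σ|/2 = 37.

37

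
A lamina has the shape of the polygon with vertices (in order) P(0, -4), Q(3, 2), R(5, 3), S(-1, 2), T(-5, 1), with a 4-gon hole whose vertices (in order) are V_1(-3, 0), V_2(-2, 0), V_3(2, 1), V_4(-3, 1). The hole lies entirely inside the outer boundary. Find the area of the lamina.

23.5

Outer boundary:
Apply the shoelace formula: 2A = Σ (x_i·y_{i+1} − x_{i+1}·y_i), indices taken mod 5.
P→Q: (0)(2) − (3)(-4) = 12
Q→R: (3)(3) − (5)(2) = -1
R→S: (5)(2) − (-1)(3) = 13
S→T: (-1)(1) − (-5)(2) = 9
T→P: (-5)(-4) − (0)(1) = 20
Σ = 53
Area = |Σ|/2 = 26.5.
Hole:
Apply the surveyor's formula: 2A = Σ (x_i·y_{i+1} − x_{i+1}·y_i), indices taken mod 4.
Cross-terms: 0, -2, 5, 3  ⇒  Σ = 6
Area = |Σ|/2 = 3.
Net area = 26.5 − 3 = 23.5.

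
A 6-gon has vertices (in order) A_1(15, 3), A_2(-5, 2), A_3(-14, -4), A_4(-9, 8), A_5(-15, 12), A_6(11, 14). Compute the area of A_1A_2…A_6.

Apply the shoelace (surveyor's) formula: 2A = Σ (x_i·y_{i+1} − x_{i+1}·y_i), indices taken mod 6.
Σ = (45) + (48) + (-148) + (12) + (-342) + (-177) = -562
Area = |Σ|/2 = 281.

281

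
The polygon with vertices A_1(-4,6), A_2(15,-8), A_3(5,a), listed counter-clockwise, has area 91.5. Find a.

9

The doubled signed area Σ (x_i y_{i+1} − x_{i+1} y_i) is linear in a.
With a=0 it equals 12; the coefficient of a is 19 (from the two edges through A_3).
So 19·a + 12 = 2·91.5 = 183 ⇒ a = 9.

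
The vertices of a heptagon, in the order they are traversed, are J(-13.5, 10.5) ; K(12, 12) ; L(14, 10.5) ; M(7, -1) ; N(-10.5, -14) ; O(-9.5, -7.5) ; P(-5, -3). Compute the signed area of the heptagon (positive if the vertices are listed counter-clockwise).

J→K: (-13.5)(12) − (12)(10.5) = -288
K→L: (12)(10.5) − (14)(12) = -42
L→M: (14)(-1) − (7)(10.5) = -87.5
M→N: (7)(-14) − (-10.5)(-1) = -108.5
N→O: (-10.5)(-7.5) − (-9.5)(-14) = -54.25
O→P: (-9.5)(-3) − (-5)(-7.5) = -9
P→J: (-5)(10.5) − (-13.5)(-3) = -93
Σ = -682.25
Signed area = Σ/2 = -341.125 (negative ⇒ clockwise traversal).

-341.125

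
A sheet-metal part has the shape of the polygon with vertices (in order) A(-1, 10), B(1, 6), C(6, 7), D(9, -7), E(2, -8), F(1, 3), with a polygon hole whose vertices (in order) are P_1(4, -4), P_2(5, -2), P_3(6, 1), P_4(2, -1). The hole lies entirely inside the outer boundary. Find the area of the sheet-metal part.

Outer boundary:
Apply the shoelace (surveyor's) formula: 2A = Σ (x_i·y_{i+1} − x_{i+1}·y_i), indices taken mod 6.
Σ = (-16) + (-29) + (-105) + (-58) + (14) + (13) = -181
Area = |Σ|/2 = 90.5.
Hole:
Apply the surveyor's formula: 2A = Σ (x_i·y_{i+1} − x_{i+1}·y_i), indices taken mod 4.
Σ = (12) + (17) + (-8) + (-4) = 17
Area = |Σ|/2 = 8.5.
Net area = 90.5 − 8.5 = 82.

82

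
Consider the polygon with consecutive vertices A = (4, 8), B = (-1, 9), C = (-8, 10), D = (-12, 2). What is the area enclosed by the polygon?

53

Apply the surveyor's formula: 2A = Σ (x_i·y_{i+1} − x_{i+1}·y_i), indices taken mod 4.
A→B: (4)(9) − (-1)(8) = 44
B→C: (-1)(10) − (-8)(9) = 62
C→D: (-8)(2) − (-12)(10) = 104
D→A: (-12)(8) − (4)(2) = -104
Σ = 106
Area = |Σ|/2 = 53.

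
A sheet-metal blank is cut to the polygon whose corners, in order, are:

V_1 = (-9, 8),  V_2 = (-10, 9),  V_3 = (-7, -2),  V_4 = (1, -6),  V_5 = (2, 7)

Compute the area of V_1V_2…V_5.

Cross-terms: -1, 83, 44, 19, 79  ⇒  Σ = 224
Area = |Σ|/2 = 112.

112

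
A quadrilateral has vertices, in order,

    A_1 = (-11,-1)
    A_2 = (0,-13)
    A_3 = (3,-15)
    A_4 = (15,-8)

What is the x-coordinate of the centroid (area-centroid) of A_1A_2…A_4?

25/12

Apply the surveyor's formula. First the cross-terms c_i = x_i·y_{i+1} − x_{i+1}·y_i:
  143, 39, 201, -103  ⇒  2A = 280, A = 140.
Then Σ (x_i + x_{i+1})·c_i = 1750, so x̄ = 1750 / (6·140) = 25/12.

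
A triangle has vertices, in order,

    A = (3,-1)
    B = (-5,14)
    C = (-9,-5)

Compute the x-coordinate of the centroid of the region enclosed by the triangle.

Apply the shoelace (surveyor's) formula. First the cross-terms c_i = x_i·y_{i+1} − x_{i+1}·y_i:
  37, 151, 24  ⇒  2A = 212, A = 106.
Then Σ (x_i + x_{i+1})·c_i = -2332, so x̄ = -2332 / (6·106) = -11/3.

-11/3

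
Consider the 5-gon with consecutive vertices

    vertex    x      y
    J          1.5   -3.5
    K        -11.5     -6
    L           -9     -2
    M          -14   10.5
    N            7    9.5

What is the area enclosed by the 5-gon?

224

Cross-terms: -49.25, -31, -122.5, -206.5, -38.75  ⇒  Σ = -448
Area = |Σ|/2 = 224.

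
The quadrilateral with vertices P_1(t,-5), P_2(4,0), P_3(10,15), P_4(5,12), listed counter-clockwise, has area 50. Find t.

The doubled signed area Σ (x_i y_{i+1} − x_{i+1} y_i) is linear in t.
With t=0 it equals 100; the coefficient of t is -12 (from the two edges through P_1).
So -12·t + 100 = 2·50 = 100 ⇒ t = 0.

0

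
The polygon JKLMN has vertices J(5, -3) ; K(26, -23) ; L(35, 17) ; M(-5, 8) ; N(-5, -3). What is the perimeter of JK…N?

|JK| = √((21)² + (-20)²) = √841 = 29
|KL| = √((9)² + (40)²) = √1681 = 41
|LM| = √((-40)² + (-9)²) = √1681 = 41
|MN| = √((0)² + (-11)²) = √121 = 11
|NJ| = √((10)² + (0)²) = √100 = 10
Perimeter = 29 + 41 + 41 + 11 + 10 = 132.

132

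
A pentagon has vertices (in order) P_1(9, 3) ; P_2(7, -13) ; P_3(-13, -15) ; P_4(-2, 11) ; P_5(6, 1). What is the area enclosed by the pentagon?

Apply Gauss's area formula: 2A = Σ (x_i·y_{i+1} − x_{i+1}·y_i), indices taken mod 5.
Σ = (-138) + (-274) + (-173) + (-68) + (9) = -644
Area = |Σ|/2 = 322.

322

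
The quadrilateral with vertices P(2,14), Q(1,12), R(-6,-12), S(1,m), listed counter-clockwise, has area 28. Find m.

5

Write out the shoelace sum; only the two edges meeting at S involve m:
2·Area = [((-6)·m − 1·(-12)) + (1·14 − 2·m)] + 70
       = -8·m + 96 = 56
⇒ m = 5.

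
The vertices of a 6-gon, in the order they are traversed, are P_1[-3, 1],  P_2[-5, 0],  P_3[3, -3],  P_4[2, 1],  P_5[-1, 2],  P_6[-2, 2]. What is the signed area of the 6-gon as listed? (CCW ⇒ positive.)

20

Σ = (5) + (15) + (9) + (5) + (2) + (4) = 40
Signed area = Σ/2 = 20 (positive ⇒ counter-clockwise traversal).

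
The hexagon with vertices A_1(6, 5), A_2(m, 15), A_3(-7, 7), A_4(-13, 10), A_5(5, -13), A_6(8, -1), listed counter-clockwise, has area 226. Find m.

-14

Write out the shoelace sum; only the two edges meeting at A_2 involve m:
2·Area = [(6·15 − m·5) + (m·7 − (-7)·15)] + 285
       = 2·m + 480 = 452
⇒ m = -14.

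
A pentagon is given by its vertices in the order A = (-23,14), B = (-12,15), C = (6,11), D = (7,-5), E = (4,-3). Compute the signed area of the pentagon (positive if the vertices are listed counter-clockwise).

Apply the shoelace formula: 2A = Σ (x_i·y_{i+1} − x_{i+1}·y_i), indices taken mod 5.
Cross-terms: -177, -222, -107, -1, -13  ⇒  Σ = -520
Signed area = Σ/2 = -260 (negative ⇒ clockwise traversal).

-260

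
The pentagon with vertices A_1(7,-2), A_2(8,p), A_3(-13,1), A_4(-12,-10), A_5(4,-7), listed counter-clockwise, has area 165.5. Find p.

0

Write out the shoelace sum; only the two edges meeting at A_2 involve p:
2·Area = [(7·p − 8·(-2)) + (8·1 − (-13)·p)] + 307
       = 20·p + 331 = 331
⇒ p = 0.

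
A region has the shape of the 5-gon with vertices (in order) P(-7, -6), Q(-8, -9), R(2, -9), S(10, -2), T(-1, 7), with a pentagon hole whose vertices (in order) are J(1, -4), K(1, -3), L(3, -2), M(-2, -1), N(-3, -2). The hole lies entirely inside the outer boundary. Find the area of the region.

Outer boundary:
Cross-terms: 15, 90, 86, 68, 55  ⇒  Σ = 314
Area = |Σ|/2 = 157.
Hole:
Σ = (1) + (7) + (-7) + (1) + (14) = 16
Area = |Σ|/2 = 8.
Net area = 157 − 8 = 149.

149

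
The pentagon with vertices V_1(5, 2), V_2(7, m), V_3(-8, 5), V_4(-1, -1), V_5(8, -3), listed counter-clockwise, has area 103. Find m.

10

The doubled signed area Σ (x_i y_{i+1} − x_{i+1} y_i) is linear in m.
With m=0 it equals 76; the coefficient of m is 13 (from the two edges through V_2).
So 13·m + 76 = 2·103 = 206 ⇒ m = 10.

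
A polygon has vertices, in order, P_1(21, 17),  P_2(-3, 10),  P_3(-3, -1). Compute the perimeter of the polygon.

|P_1P_2| = √((-24)² + (-7)²) = √625 = 25
|P_2P_3| = √((0)² + (-11)²) = √121 = 11
|P_3P_1| = √((24)² + (18)²) = √900 = 30
Perimeter = 25 + 11 + 30 = 66.

66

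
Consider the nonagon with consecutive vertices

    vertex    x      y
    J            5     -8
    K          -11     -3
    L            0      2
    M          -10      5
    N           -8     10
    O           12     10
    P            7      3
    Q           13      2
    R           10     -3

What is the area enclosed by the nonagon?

Apply Gauss's area formula: 2A = Σ (x_i·y_{i+1} − x_{i+1}·y_i), indices taken mod 9.
Σ = (-103) + (-22) + (20) + (-60) + (-200) + (-34) + (-25) + (-59) + (-65) = -548
Area = |Σ|/2 = 274.

274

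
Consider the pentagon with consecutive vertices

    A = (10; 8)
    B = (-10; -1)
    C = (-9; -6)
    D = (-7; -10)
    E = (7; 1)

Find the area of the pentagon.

139

Apply the shoelace formula: 2A = Σ (x_i·y_{i+1} − x_{i+1}·y_i), indices taken mod 5.
Σ = (70) + (51) + (48) + (63) + (46) = 278
Area = |Σ|/2 = 139.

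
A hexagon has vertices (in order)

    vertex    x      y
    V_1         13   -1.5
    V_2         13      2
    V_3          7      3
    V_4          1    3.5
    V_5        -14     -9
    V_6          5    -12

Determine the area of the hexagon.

Cross-terms: 45.5, 25, 21.5, 40, 213, 148.5  ⇒  Σ = 493.5
Area = |Σ|/2 = 246.75.

246.75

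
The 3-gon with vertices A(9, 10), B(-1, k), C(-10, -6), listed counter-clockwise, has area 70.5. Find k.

Write out the shoelace sum; only the two edges meeting at B involve k:
2·Area = [(9·k − (-1)·10) + ((-1)·(-6) − (-10)·k)] + -46
       = 19·k + -30 = 141
⇒ k = 9.

9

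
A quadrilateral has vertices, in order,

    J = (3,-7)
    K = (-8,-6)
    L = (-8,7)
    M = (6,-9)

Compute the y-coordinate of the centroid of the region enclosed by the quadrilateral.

-346/163

Apply the shoelace formula. First the cross-terms c_i = x_i·y_{i+1} − x_{i+1}·y_i:
  -74, -104, 30, -15  ⇒  2A = -163, A = -81.5.
Then Σ (y_i + y_{i+1})·c_i = 1038, so ȳ = 1038 / (6·(-81.5)) = -346/163.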